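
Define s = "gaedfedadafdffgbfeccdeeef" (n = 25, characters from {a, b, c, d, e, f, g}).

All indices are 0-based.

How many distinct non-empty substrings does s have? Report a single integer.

rank→(start, suffix):
  0 → (7, 'adafdffgbfeccdeeef')
  1 → (1, 'aedfedadafdffgbfeccdeeef')
  2 → (9, 'afdffgbfeccdeeef')
  3 → (15, 'bfeccdeeef')
  4 → (18, 'ccdeeef')
  5 → (19, 'cdeeef')
  6 → (6, 'dadafdffgbfeccdeeef')
  7 → (8, 'dafdffgbfeccdeeef')
  8 → (20, 'deeef')
  9 → (3, 'dfedadafdffgbfeccdeeef')
  10 → (11, 'dffgbfeccdeeef')
  11 → (17, 'eccdeeef')
  12 → (5, 'edadafdffgbfeccdeeef')
  13 → (2, 'edfedadafdffgbfeccdeeef')
  14 → (21, 'eeef')
  15 → (22, 'eef')
  16 → (23, 'ef')
  17 → (24, 'f')
  18 → (10, 'fdffgbfeccdeeef')
  19 → (16, 'feccdeeef')
  20 → (4, 'fedadafdffgbfeccdeeef')
  21 → (12, 'ffgbfeccdeeef')
  22 → (13, 'fgbfeccdeeef')
  23 → (0, 'gaedfedadafdffgbfeccdeeef')
  24 → (14, 'gbfeccdeeef')

SA = [7, 1, 9, 15, 18, 19, 6, 8, 20, 3, 11, 17, 5, 2, 21, 22, 23, 24, 10, 16, 4, 12, 13, 0, 14]
i: (SA[i-1],SA[i]) lcp shared
  1: (7,1) 1 'a'
  2: (1,9) 1 'a'
  3: (9,15) 0 ''
  4: (15,18) 0 ''
  5: (18,19) 1 'c'
  6: (19,6) 0 ''
  7: (6,8) 2 'da'
  8: (8,20) 1 'd'
  9: (20,3) 1 'd'
  10: (3,11) 2 'df'
  11: (11,17) 0 ''
  12: (17,5) 1 'e'
  13: (5,2) 2 'ed'
  14: (2,21) 1 'e'
  15: (21,22) 2 'ee'
  16: (22,23) 1 'e'
  17: (23,24) 0 ''
  18: (24,10) 1 'f'
  19: (10,16) 1 'f'
  20: (16,4) 2 'fe'
  21: (4,12) 1 'f'
  22: (12,13) 1 'f'
  23: (13,0) 0 ''
  24: (0,14) 1 'g'

n(n+1)/2 = 25·26/2 = 325
Σ LCP = 0 + 1 + 1 + 0 + 0 + 1 + 0 + 2 + 1 + 1 + 2 + 0 + 1 + 2 + 1 + 2 + 1 + 0 + 1 + 1 + 2 + 1 + 1 + 0 + 1 = 23
distinct = 325 − 23 = 302

302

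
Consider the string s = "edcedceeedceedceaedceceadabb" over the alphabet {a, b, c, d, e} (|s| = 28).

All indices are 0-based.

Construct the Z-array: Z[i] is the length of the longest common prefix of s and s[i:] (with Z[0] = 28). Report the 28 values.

Z[0]=28
i=1: i≥r, start 0; Z[1]=0
i=2: i≥r, start 0; Z[2]=0
i=3: i≥r, start 0; Z[3]=4 extend→box=[3,7)
i=4: min(r-i=3, Z[1]=0)=0; Z[4]=0
i=5: min(r-i=2, Z[2]=0)=0; Z[5]=0
i=6: min(r-i=1, Z[3]=4)=1; Z[6]=1
i=7: i≥r, start 0; Z[7]=1 extend→box=[7,8)
i=8: i≥r, start 0; Z[8]=4 extend→box=[8,12)
i=9: min(r-i=3, Z[1]=0)=0; Z[9]=0
i=10: min(r-i=2, Z[2]=0)=0; Z[10]=0
i=11: min(r-i=1, Z[3]=4)=1; Z[11]=1
i=12: i≥r, start 0; Z[12]=4 extend→box=[12,16)
i=13: min(r-i=3, Z[1]=0)=0; Z[13]=0
i=14: min(r-i=2, Z[2]=0)=0; Z[14]=0
i=15: min(r-i=1, Z[3]=4)=1; Z[15]=1
i=16: i≥r, start 0; Z[16]=0
i=17: i≥r, start 0; Z[17]=4 extend→box=[17,21)
i=18: min(r-i=3, Z[1]=0)=0; Z[18]=0
i=19: min(r-i=2, Z[2]=0)=0; Z[19]=0
i=20: min(r-i=1, Z[3]=4)=1; Z[20]=1
i=21: i≥r, start 0; Z[21]=0
i=22: i≥r, start 0; Z[22]=1 extend→box=[22,23)
i=23: i≥r, start 0; Z[23]=0
i=24: i≥r, start 0; Z[24]=0
i=25: i≥r, start 0; Z[25]=0
i=26: i≥r, start 0; Z[26]=0
i=27: i≥r, start 0; Z[27]=0

[28, 0, 0, 4, 0, 0, 1, 1, 4, 0, 0, 1, 4, 0, 0, 1, 0, 4, 0, 0, 1, 0, 1, 0, 0, 0, 0, 0]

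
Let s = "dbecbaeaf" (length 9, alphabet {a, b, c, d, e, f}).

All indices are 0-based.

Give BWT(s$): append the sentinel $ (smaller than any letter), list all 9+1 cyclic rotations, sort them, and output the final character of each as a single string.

rank  rotation    last
    0  $dbecbaeaf  f
    1  aeaf$dbecb  b
    2  af$dbecbae  e
    3  baeaf$dbec  c
    4  becbaeaf$d  d
    5  cbaeaf$dbe  e
    6  dbecbaeaf$  $
    7  eaf$dbecba  a
    8  ecbaeaf$db  b
    9  f$dbecbaea  a

fbecde$aba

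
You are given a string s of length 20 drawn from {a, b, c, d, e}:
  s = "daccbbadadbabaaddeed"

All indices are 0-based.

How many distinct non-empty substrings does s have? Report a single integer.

190

sorted suffixes:
  #0 SA[0]=13  'aaddeed'
  #1 SA[1]=11  'abaaddeed'
  #2 SA[2]=1  'accbbadadbabaaddeed'
  #3 SA[3]=6  'adadbabaaddeed'
  #4 SA[4]=8  'adbabaaddeed'
  #5 SA[5]=14  'addeed'
  #6 SA[6]=12  'baaddeed'
  #7 SA[7]=10  'babaaddeed'
  #8 SA[8]=5  'badadbabaaddeed'
  #9 SA[9]=4  'bbadadbabaaddeed'
  #10 SA[10]=3  'cbbadadbabaaddeed'
  #11 SA[11]=2  'ccbbadadbabaaddeed'
  #12 SA[12]=19  'd'
  #13 SA[13]=0  'daccbbadadbabaaddeed'
  #14 SA[14]=7  'dadbabaaddeed'
  #15 SA[15]=9  'dbabaaddeed'
  #16 SA[16]=15  'ddeed'
  #17 SA[17]=16  'deed'
  #18 SA[18]=18  'ed'
  #19 SA[19]=17  'eed'

SA = [13, 11, 1, 6, 8, 14, 12, 10, 5, 4, 3, 2, 19, 0, 7, 9, 15, 16, 18, 17]
i: (SA[i-1],SA[i]) lcp shared
  1: (13,11) 1 'a'
  2: (11,1) 1 'a'
  3: (1,6) 1 'a'
  4: (6,8) 2 'ad'
  5: (8,14) 2 'ad'
  6: (14,12) 0 ''
  7: (12,10) 2 'ba'
  8: (10,5) 2 'ba'
  9: (5,4) 1 'b'
  10: (4,3) 0 ''
  11: (3,2) 1 'c'
  12: (2,19) 0 ''
  13: (19,0) 1 'd'
  14: (0,7) 2 'da'
  15: (7,9) 1 'd'
  16: (9,15) 1 'd'
  17: (15,16) 1 'd'
  18: (16,18) 0 ''
  19: (18,17) 1 'e'

n(n+1)/2 = 20·21/2 = 210
Σ LCP = 0 + 1 + 1 + 1 + 2 + 2 + 0 + 2 + 2 + 1 + 0 + 1 + 0 + 1 + 2 + 1 + 1 + 1 + 0 + 1 = 20
distinct = 210 − 20 = 190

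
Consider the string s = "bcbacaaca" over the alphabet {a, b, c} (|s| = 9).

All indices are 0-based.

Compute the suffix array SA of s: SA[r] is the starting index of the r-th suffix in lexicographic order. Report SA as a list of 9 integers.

rank→(start, suffix):
  0 → (8, 'a')
  1 → (5, 'aaca')
  2 → (6, 'aca')
  3 → (3, 'acaaca')
  4 → (2, 'bacaaca')
  5 → (0, 'bcbacaaca')
  6 → (7, 'ca')
  7 → (4, 'caaca')
  8 → (1, 'cbacaaca')

[8, 5, 6, 3, 2, 0, 7, 4, 1]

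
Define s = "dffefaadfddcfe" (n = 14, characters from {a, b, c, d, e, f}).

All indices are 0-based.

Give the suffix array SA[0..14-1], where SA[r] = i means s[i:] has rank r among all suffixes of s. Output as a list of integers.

[5, 6, 11, 10, 9, 7, 0, 13, 3, 4, 8, 12, 2, 1]

rank→(start, suffix):
  0 → (5, 'aadfddcfe')
  1 → (6, 'adfddcfe')
  2 → (11, 'cfe')
  3 → (10, 'dcfe')
  4 → (9, 'ddcfe')
  5 → (7, 'dfddcfe')
  6 → (0, 'dffefaadfddcfe')
  7 → (13, 'e')
  8 → (3, 'efaadfddcfe')
  9 → (4, 'faadfddcfe')
  10 → (8, 'fddcfe')
  11 → (12, 'fe')
  12 → (2, 'fefaadfddcfe')
  13 → (1, 'ffefaadfddcfe')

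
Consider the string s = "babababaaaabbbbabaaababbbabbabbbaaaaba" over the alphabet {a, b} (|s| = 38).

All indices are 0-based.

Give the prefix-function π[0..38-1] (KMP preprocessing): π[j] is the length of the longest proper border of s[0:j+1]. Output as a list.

[0, 0, 1, 2, 3, 4, 5, 6, 0, 0, 0, 1, 1, 1, 1, 2, 3, 4, 0, 0, 1, 2, 3, 1, 1, 2, 3, 1, 2, 3, 1, 1, 2, 0, 0, 0, 1, 2]

π[0] = 0
j=1 s[j]='a': π[1]=0 (border '')
j=2 s[j]='b': π[2]=1 (border 'b')
j=3 s[j]='a': π[3]=2 (border 'ba')
j=4 s[j]='b': π[4]=3 (border 'bab')
j=5 s[j]='a': π[5]=4 (border 'baba')
j=6 s[j]='b': π[6]=5 (border 'babab')
j=7 s[j]='a': π[7]=6 (border 'bababa')
j=8 s[j]='a': k: 6→4→2→0; π[8]=0 (border '')
j=9 s[j]='a': π[9]=0 (border '')
j=10 s[j]='a': π[10]=0 (border '')
j=11 s[j]='b': π[11]=1 (border 'b')
j=12 s[j]='b': k: 1→0; π[12]=1 (border 'b')
j=13 s[j]='b': k: 1→0; π[13]=1 (border 'b')
j=14 s[j]='b': k: 1→0; π[14]=1 (border 'b')
j=15 s[j]='a': π[15]=2 (border 'ba')
j=16 s[j]='b': π[16]=3 (border 'bab')
j=17 s[j]='a': π[17]=4 (border 'baba')
j=18 s[j]='a': k: 4→2→0; π[18]=0 (border '')
j=19 s[j]='a': π[19]=0 (border '')
j=20 s[j]='b': π[20]=1 (border 'b')
j=21 s[j]='a': π[21]=2 (border 'ba')
j=22 s[j]='b': π[22]=3 (border 'bab')
j=23 s[j]='b': k: 3→1→0; π[23]=1 (border 'b')
j=24 s[j]='b': k: 1→0; π[24]=1 (border 'b')
j=25 s[j]='a': π[25]=2 (border 'ba')
j=26 s[j]='b': π[26]=3 (border 'bab')
j=27 s[j]='b': k: 3→1→0; π[27]=1 (border 'b')
j=28 s[j]='a': π[28]=2 (border 'ba')
j=29 s[j]='b': π[29]=3 (border 'bab')
j=30 s[j]='b': k: 3→1→0; π[30]=1 (border 'b')
j=31 s[j]='b': k: 1→0; π[31]=1 (border 'b')
j=32 s[j]='a': π[32]=2 (border 'ba')
j=33 s[j]='a': k: 2→0; π[33]=0 (border '')
j=34 s[j]='a': π[34]=0 (border '')
j=35 s[j]='a': π[35]=0 (border '')
j=36 s[j]='b': π[36]=1 (border 'b')
j=37 s[j]='a': π[37]=2 (border 'ba')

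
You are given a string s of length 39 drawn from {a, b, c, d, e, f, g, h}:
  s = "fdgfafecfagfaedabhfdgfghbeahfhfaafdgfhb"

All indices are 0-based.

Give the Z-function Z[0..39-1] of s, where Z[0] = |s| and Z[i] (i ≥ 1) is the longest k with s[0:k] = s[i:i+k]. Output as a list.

Z[0]=39
i=1: fresh scan; Z[1]=0
i=2: fresh scan; Z[2]=0
i=3: fresh scan; Z[3]=1 grow→box=[3,4)
i=4: fresh scan; Z[4]=0
i=5: fresh scan; Z[5]=1 grow→box=[5,6)
i=6: fresh scan; Z[6]=0
i=7: fresh scan; Z[7]=0
i=8: fresh scan; Z[8]=1 grow→box=[8,9)
i=9: fresh scan; Z[9]=0
i=10: fresh scan; Z[10]=0
i=11: fresh scan; Z[11]=1 grow→box=[11,12)
i=12: fresh scan; Z[12]=0
i=13: fresh scan; Z[13]=0
i=14: fresh scan; Z[14]=0
i=15: fresh scan; Z[15]=0
i=16: fresh scan; Z[16]=0
i=17: fresh scan; Z[17]=0
i=18: fresh scan; Z[18]=4 grow→box=[18,22)
i=19: min(r-i=3, Z[1]=0)=0; Z[19]=0
i=20: min(r-i=2, Z[2]=0)=0; Z[20]=0
i=21: min(r-i=1, Z[3]=1)=1; Z[21]=1
i=22: fresh scan; Z[22]=0
i=23: fresh scan; Z[23]=0
i=24: fresh scan; Z[24]=0
i=25: fresh scan; Z[25]=0
i=26: fresh scan; Z[26]=0
i=27: fresh scan; Z[27]=0
i=28: fresh scan; Z[28]=1 grow→box=[28,29)
i=29: fresh scan; Z[29]=0
i=30: fresh scan; Z[30]=1 grow→box=[30,31)
i=31: fresh scan; Z[31]=0
i=32: fresh scan; Z[32]=0
i=33: fresh scan; Z[33]=4 grow→box=[33,37)
i=34: min(r-i=3, Z[1]=0)=0; Z[34]=0
i=35: min(r-i=2, Z[2]=0)=0; Z[35]=0
i=36: min(r-i=1, Z[3]=1)=1; Z[36]=1
i=37: fresh scan; Z[37]=0
i=38: fresh scan; Z[38]=0

[39, 0, 0, 1, 0, 1, 0, 0, 1, 0, 0, 1, 0, 0, 0, 0, 0, 0, 4, 0, 0, 1, 0, 0, 0, 0, 0, 0, 1, 0, 1, 0, 0, 4, 0, 0, 1, 0, 0]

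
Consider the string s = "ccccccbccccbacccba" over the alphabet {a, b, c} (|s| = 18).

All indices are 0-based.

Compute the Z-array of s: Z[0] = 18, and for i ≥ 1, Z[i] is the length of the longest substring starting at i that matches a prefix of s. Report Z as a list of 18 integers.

[18, 5, 4, 3, 2, 1, 0, 4, 3, 2, 1, 0, 0, 3, 2, 1, 0, 0]

Z[0]=18
i=1: outside box; Z[1]=5 grow→box=[1,6)
i=2: min(r-i=4, Z[1]=5)=4; Z[2]=4
i=3: min(r-i=3, Z[2]=4)=3; Z[3]=3
i=4: min(r-i=2, Z[3]=3)=2; Z[4]=2
i=5: min(r-i=1, Z[4]=2)=1; Z[5]=1
i=6: outside box; Z[6]=0
i=7: outside box; Z[7]=4 grow→box=[7,11)
i=8: min(r-i=3, Z[1]=5)=3; Z[8]=3
i=9: min(r-i=2, Z[2]=4)=2; Z[9]=2
i=10: min(r-i=1, Z[3]=3)=1; Z[10]=1
i=11: outside box; Z[11]=0
i=12: outside box; Z[12]=0
i=13: outside box; Z[13]=3 grow→box=[13,16)
i=14: min(r-i=2, Z[1]=5)=2; Z[14]=2
i=15: min(r-i=1, Z[2]=4)=1; Z[15]=1
i=16: outside box; Z[16]=0
i=17: outside box; Z[17]=0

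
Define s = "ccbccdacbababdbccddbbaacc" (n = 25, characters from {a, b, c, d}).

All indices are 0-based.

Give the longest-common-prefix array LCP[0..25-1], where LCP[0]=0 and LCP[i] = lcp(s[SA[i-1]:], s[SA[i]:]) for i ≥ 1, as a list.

rank | idx | suffix
   0 |  21 | aacc
   1 |   9 | ababdbccddbbaacc
   2 |  11 | abdbccddbbaacc
   3 |   6 | acbababdbccddbbaacc
   4 |  22 | acc
   5 |  20 | baacc
   6 |   8 | bababdbccddbbaacc
   7 |  10 | babdbccddbbaacc
   8 |  19 | bbaacc
   9 |   2 | bccdacbababdbccddbbaacc
  10 |  14 | bccddbbaacc
  11 |  12 | bdbccddbbaacc
  12 |  24 | c
  13 |   7 | cbababdbccddbbaacc
  14 |   1 | cbccdacbababdbccddbbaacc
  15 |  23 | cc
  16 |   0 | ccbccdacbababdbccddbbaacc
  17 |   3 | ccdacbababdbccddbbaacc
  18 |  15 | ccddbbaacc
  19 |   4 | cdacbababdbccddbbaacc
  20 |  16 | cddbbaacc
  21 |   5 | dacbababdbccddbbaacc
  22 |  18 | dbbaacc
  23 |  13 | dbccddbbaacc
  24 |  17 | ddbbaacc

SA = [21, 9, 11, 6, 22, 20, 8, 10, 19, 2, 14, 12, 24, 7, 1, 23, 0, 3, 15, 4, 16, 5, 18, 13, 17]
[i] adj suffixes → lcp
  [1] 21/9 → 1 ('a')
  [2] 9/11 → 2 ('ab')
  [3] 11/6 → 1 ('a')
  [4] 6/22 → 2 ('ac')
  [5] 22/20 → 0 ('')
  [6] 20/8 → 2 ('ba')
  [7] 8/10 → 3 ('bab')
  [8] 10/19 → 1 ('b')
  [9] 19/2 → 1 ('b')
  [10] 2/14 → 4 ('bccd')
  [11] 14/12 → 1 ('b')
  [12] 12/24 → 0 ('')
  [13] 24/7 → 1 ('c')
  [14] 7/1 → 2 ('cb')
  [15] 1/23 → 1 ('c')
  [16] 23/0 → 2 ('cc')
  [17] 0/3 → 2 ('cc')
  [18] 3/15 → 3 ('ccd')
  [19] 15/4 → 1 ('c')
  [20] 4/16 → 2 ('cd')
  [21] 16/5 → 0 ('')
  [22] 5/18 → 1 ('d')
  [23] 18/13 → 2 ('db')
  [24] 13/17 → 1 ('d')

[0, 1, 2, 1, 2, 0, 2, 3, 1, 1, 4, 1, 0, 1, 2, 1, 2, 2, 3, 1, 2, 0, 1, 2, 1]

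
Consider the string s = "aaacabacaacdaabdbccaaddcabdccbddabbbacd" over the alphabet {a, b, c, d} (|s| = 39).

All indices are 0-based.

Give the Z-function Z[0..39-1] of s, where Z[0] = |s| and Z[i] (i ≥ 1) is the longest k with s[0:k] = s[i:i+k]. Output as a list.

[39, 2, 1, 0, 1, 0, 1, 0, 2, 1, 0, 0, 2, 1, 0, 0, 0, 0, 0, 2, 1, 0, 0, 0, 1, 0, 0, 0, 0, 0, 0, 0, 1, 0, 0, 0, 1, 0, 0]

Z[0]=39
i=1: outside box; Z[1]=2 extend→box=[1,3)
i=2: min(r-i=1, Z[1]=2)=1; Z[2]=1
i=3: outside box; Z[3]=0
i=4: outside box; Z[4]=1 extend→box=[4,5)
i=5: outside box; Z[5]=0
i=6: outside box; Z[6]=1 extend→box=[6,7)
i=7: outside box; Z[7]=0
i=8: outside box; Z[8]=2 extend→box=[8,10)
i=9: min(r-i=1, Z[1]=2)=1; Z[9]=1
i=10: outside box; Z[10]=0
i=11: outside box; Z[11]=0
i=12: outside box; Z[12]=2 extend→box=[12,14)
i=13: min(r-i=1, Z[1]=2)=1; Z[13]=1
i=14: outside box; Z[14]=0
i=15: outside box; Z[15]=0
i=16: outside box; Z[16]=0
i=17: outside box; Z[17]=0
i=18: outside box; Z[18]=0
i=19: outside box; Z[19]=2 extend→box=[19,21)
i=20: min(r-i=1, Z[1]=2)=1; Z[20]=1
i=21: outside box; Z[21]=0
i=22: outside box; Z[22]=0
i=23: outside box; Z[23]=0
i=24: outside box; Z[24]=1 extend→box=[24,25)
i=25: outside box; Z[25]=0
i=26: outside box; Z[26]=0
i=27: outside box; Z[27]=0
i=28: outside box; Z[28]=0
i=29: outside box; Z[29]=0
i=30: outside box; Z[30]=0
i=31: outside box; Z[31]=0
i=32: outside box; Z[32]=1 extend→box=[32,33)
i=33: outside box; Z[33]=0
i=34: outside box; Z[34]=0
i=35: outside box; Z[35]=0
i=36: outside box; Z[36]=1 extend→box=[36,37)
i=37: outside box; Z[37]=0
i=38: outside box; Z[38]=0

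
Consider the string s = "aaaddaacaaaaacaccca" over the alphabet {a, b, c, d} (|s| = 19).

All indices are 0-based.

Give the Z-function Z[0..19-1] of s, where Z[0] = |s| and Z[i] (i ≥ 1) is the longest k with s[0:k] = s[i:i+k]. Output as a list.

Z[0]=19
i=1: fresh scan; Z[1]=2 extend→box=[1,3)
i=2: min(r-i=1, Z[1]=2)=1; Z[2]=1
i=3: fresh scan; Z[3]=0
i=4: fresh scan; Z[4]=0
i=5: fresh scan; Z[5]=2 extend→box=[5,7)
i=6: min(r-i=1, Z[1]=2)=1; Z[6]=1
i=7: fresh scan; Z[7]=0
i=8: fresh scan; Z[8]=3 extend→box=[8,11)
i=9: min(r-i=2, Z[1]=2)=2; Z[9]=3 extend→box=[9,12)
i=10: min(r-i=2, Z[1]=2)=2; Z[10]=3 extend→box=[10,13)
i=11: min(r-i=2, Z[1]=2)=2; Z[11]=2
i=12: min(r-i=1, Z[2]=1)=1; Z[12]=1
i=13: fresh scan; Z[13]=0
i=14: fresh scan; Z[14]=1 extend→box=[14,15)
i=15: fresh scan; Z[15]=0
i=16: fresh scan; Z[16]=0
i=17: fresh scan; Z[17]=0
i=18: fresh scan; Z[18]=1 extend→box=[18,19)

[19, 2, 1, 0, 0, 2, 1, 0, 3, 3, 3, 2, 1, 0, 1, 0, 0, 0, 1]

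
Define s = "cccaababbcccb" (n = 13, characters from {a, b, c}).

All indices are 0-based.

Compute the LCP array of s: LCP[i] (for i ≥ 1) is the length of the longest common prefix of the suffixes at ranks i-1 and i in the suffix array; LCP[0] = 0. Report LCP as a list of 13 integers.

sorted suffixes:
  #0 SA[0]=3  'aababbcccb'
  #1 SA[1]=4  'ababbcccb'
  #2 SA[2]=6  'abbcccb'
  #3 SA[3]=12  'b'
  #4 SA[4]=5  'babbcccb'
  #5 SA[5]=7  'bbcccb'
  #6 SA[6]=8  'bcccb'
  #7 SA[7]=2  'caababbcccb'
  #8 SA[8]=11  'cb'
  #9 SA[9]=1  'ccaababbcccb'
  #10 SA[10]=10  'ccb'
  #11 SA[11]=0  'cccaababbcccb'
  #12 SA[12]=9  'cccb'

SA = [3, 4, 6, 12, 5, 7, 8, 2, 11, 1, 10, 0, 9]
rank  pair      lcp
   1  s[3:],s[4:]  1  'a'
   2  s[4:],s[6:]  2  'ab'
   3  s[6:],s[12:]  0  ''
   4  s[12:],s[5:]  1  'b'
   5  s[5:],s[7:]  1  'b'
   6  s[7:],s[8:]  1  'b'
   7  s[8:],s[2:]  0  ''
   8  s[2:],s[11:]  1  'c'
   9  s[11:],s[1:]  1  'c'
  10  s[1:],s[10:]  2  'cc'
  11  s[10:],s[0:]  2  'cc'
  12  s[0:],s[9:]  3  'ccc'

[0, 1, 2, 0, 1, 1, 1, 0, 1, 1, 2, 2, 3]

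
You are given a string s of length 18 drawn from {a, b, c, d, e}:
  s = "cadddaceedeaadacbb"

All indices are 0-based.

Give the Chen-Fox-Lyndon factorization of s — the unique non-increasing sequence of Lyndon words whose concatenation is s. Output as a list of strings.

["c", "addd", "aceede", "aadacbb"]

emit factor 1: 'c' (i=0, period=1)
emit factor 2: 'addd' (i=1, period=4)
emit factor 3: 'aceede' (i=5, period=6)
emit factor 4: 'aadacbb' (i=11, period=7)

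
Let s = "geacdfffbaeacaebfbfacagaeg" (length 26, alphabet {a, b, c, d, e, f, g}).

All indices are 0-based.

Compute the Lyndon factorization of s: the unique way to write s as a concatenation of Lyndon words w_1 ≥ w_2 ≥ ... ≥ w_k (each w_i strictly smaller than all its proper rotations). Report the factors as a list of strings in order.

["g", "e", "acdfffbae", "acaebfbfacagaeg"]

emit factor 1: 'g' (i=0, period=1)
emit factor 2: 'e' (i=1, period=1)
emit factor 3: 'acdfffbae' (i=2, period=9)
emit factor 4: 'acaebfbfacagaeg' (i=11, period=15)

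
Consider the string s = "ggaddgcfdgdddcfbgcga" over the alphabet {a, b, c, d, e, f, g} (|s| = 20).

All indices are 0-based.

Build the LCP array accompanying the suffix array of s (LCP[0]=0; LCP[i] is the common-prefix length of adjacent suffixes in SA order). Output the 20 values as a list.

[0, 1, 0, 0, 2, 1, 0, 1, 2, 2, 1, 2, 0, 1, 0, 2, 1, 2, 1, 1]

sorted suffixes:
  #0 SA[0]=19  'a'
  #1 SA[1]=2  'addgcfdgdddcfbgcga'
  #2 SA[2]=15  'bgcga'
  #3 SA[3]=13  'cfbgcga'
  #4 SA[4]=6  'cfdgdddcfbgcga'
  #5 SA[5]=17  'cga'
  #6 SA[6]=12  'dcfbgcga'
  #7 SA[7]=11  'ddcfbgcga'
  #8 SA[8]=10  'dddcfbgcga'
  #9 SA[9]=3  'ddgcfdgdddcfbgcga'
  #10 SA[10]=4  'dgcfdgdddcfbgcga'
  #11 SA[11]=8  'dgdddcfbgcga'
  #12 SA[12]=14  'fbgcga'
  #13 SA[13]=7  'fdgdddcfbgcga'
  #14 SA[14]=18  'ga'
  #15 SA[15]=1  'gaddgcfdgdddcfbgcga'
  #16 SA[16]=5  'gcfdgdddcfbgcga'
  #17 SA[17]=16  'gcga'
  #18 SA[18]=9  'gdddcfbgcga'
  #19 SA[19]=0  'ggaddgcfdgdddcfbgcga'

SA = [19, 2, 15, 13, 6, 17, 12, 11, 10, 3, 4, 8, 14, 7, 18, 1, 5, 16, 9, 0]
rank  pair      lcp
   1  s[19:],s[2:]  1  'a'
   2  s[2:],s[15:]  0  ''
   3  s[15:],s[13:]  0  ''
   4  s[13:],s[6:]  2  'cf'
   5  s[6:],s[17:]  1  'c'
   6  s[17:],s[12:]  0  ''
   7  s[12:],s[11:]  1  'd'
   8  s[11:],s[10:]  2  'dd'
   9  s[10:],s[3:]  2  'dd'
  10  s[3:],s[4:]  1  'd'
  11  s[4:],s[8:]  2  'dg'
  12  s[8:],s[14:]  0  ''
  13  s[14:],s[7:]  1  'f'
  14  s[7:],s[18:]  0  ''
  15  s[18:],s[1:]  2  'ga'
  16  s[1:],s[5:]  1  'g'
  17  s[5:],s[16:]  2  'gc'
  18  s[16:],s[9:]  1  'g'
  19  s[9:],s[0:]  1  'g'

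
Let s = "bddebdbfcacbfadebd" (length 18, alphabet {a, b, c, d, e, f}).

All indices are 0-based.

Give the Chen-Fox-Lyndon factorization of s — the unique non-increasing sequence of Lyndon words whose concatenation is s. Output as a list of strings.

["bdde", "bdbfc", "acbfadebd"]

emit factor 1: 'bdde' (i=0, period=4)
emit factor 2: 'bdbfc' (i=4, period=5)
emit factor 3: 'acbfadebd' (i=9, period=9)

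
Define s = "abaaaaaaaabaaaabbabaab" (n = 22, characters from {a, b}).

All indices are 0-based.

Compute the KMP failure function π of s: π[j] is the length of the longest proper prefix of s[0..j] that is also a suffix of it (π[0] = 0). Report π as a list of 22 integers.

[0, 0, 1, 1, 1, 1, 1, 1, 1, 1, 2, 3, 4, 5, 6, 2, 0, 1, 2, 3, 4, 2]

π[0] = 0
j=1 s[j]='b': π[1]=0 (border '')
j=2 s[j]='a': π[2]=1 (border 'a')
j=3 s[j]='a': k: 1→0; π[3]=1 (border 'a')
j=4 s[j]='a': k: 1→0; π[4]=1 (border 'a')
j=5 s[j]='a': k: 1→0; π[5]=1 (border 'a')
j=6 s[j]='a': k: 1→0; π[6]=1 (border 'a')
j=7 s[j]='a': k: 1→0; π[7]=1 (border 'a')
j=8 s[j]='a': k: 1→0; π[8]=1 (border 'a')
j=9 s[j]='a': k: 1→0; π[9]=1 (border 'a')
j=10 s[j]='b': π[10]=2 (border 'ab')
j=11 s[j]='a': π[11]=3 (border 'aba')
j=12 s[j]='a': π[12]=4 (border 'abaa')
j=13 s[j]='a': π[13]=5 (border 'abaaa')
j=14 s[j]='a': π[14]=6 (border 'abaaaa')
j=15 s[j]='b': k: 6→1; π[15]=2 (border 'ab')
j=16 s[j]='b': k: 2→0; π[16]=0 (border '')
j=17 s[j]='a': π[17]=1 (border 'a')
j=18 s[j]='b': π[18]=2 (border 'ab')
j=19 s[j]='a': π[19]=3 (border 'aba')
j=20 s[j]='a': π[20]=4 (border 'abaa')
j=21 s[j]='b': k: 4→1; π[21]=2 (border 'ab')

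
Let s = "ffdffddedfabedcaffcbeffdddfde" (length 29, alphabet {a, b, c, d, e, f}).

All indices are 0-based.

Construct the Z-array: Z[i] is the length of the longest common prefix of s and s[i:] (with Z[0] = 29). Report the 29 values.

Z[0]=29
i=1: i≥r, start 0; Z[1]=1 grow→box=[1,2)
i=2: i≥r, start 0; Z[2]=0
i=3: i≥r, start 0; Z[3]=3 grow→box=[3,6)
i=4: min(r-i=2, Z[1]=1)=1; Z[4]=1
i=5: min(r-i=1, Z[2]=0)=0; Z[5]=0
i=6: i≥r, start 0; Z[6]=0
i=7: i≥r, start 0; Z[7]=0
i=8: i≥r, start 0; Z[8]=0
i=9: i≥r, start 0; Z[9]=1 grow→box=[9,10)
i=10: i≥r, start 0; Z[10]=0
i=11: i≥r, start 0; Z[11]=0
i=12: i≥r, start 0; Z[12]=0
i=13: i≥r, start 0; Z[13]=0
i=14: i≥r, start 0; Z[14]=0
i=15: i≥r, start 0; Z[15]=0
i=16: i≥r, start 0; Z[16]=2 grow→box=[16,18)
i=17: min(r-i=1, Z[1]=1)=1; Z[17]=1
i=18: i≥r, start 0; Z[18]=0
i=19: i≥r, start 0; Z[19]=0
i=20: i≥r, start 0; Z[20]=0
i=21: i≥r, start 0; Z[21]=3 grow→box=[21,24)
i=22: min(r-i=2, Z[1]=1)=1; Z[22]=1
i=23: min(r-i=1, Z[2]=0)=0; Z[23]=0
i=24: i≥r, start 0; Z[24]=0
i=25: i≥r, start 0; Z[25]=0
i=26: i≥r, start 0; Z[26]=1 grow→box=[26,27)
i=27: i≥r, start 0; Z[27]=0
i=28: i≥r, start 0; Z[28]=0

[29, 1, 0, 3, 1, 0, 0, 0, 0, 1, 0, 0, 0, 0, 0, 0, 2, 1, 0, 0, 0, 3, 1, 0, 0, 0, 1, 0, 0]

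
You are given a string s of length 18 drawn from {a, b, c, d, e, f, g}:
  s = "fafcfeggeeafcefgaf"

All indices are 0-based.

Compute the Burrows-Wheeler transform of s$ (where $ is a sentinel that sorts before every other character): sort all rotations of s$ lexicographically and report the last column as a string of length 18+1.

rank  rotation             last
    0  $fafcfeggeeafcefgaf  f
    1  af$fafcfeggeeafcefg  g
    2  afcefgaf$fafcfeggee  e
    3  afcfeggeeafcefgaf$f  f
    4  cefgaf$fafcfeggeeaf  f
    5  cfeggeeafcefgaf$faf  f
    6  eafcefgaf$fafcfegge  e
    7  eeafcefgaf$fafcfegg  g
    8  efgaf$fafcfeggeeafc  c
    9  eggeeafcefgaf$fafcf  f
   10  f$fafcfeggeeafcefga  a
   11  fafcfeggeeafcefgaf$  $
   12  fcefgaf$fafcfeggeea  a
   13  fcfeggeeafcefgaf$fa  a
   14  feggeeafcefgaf$fafc  c
   15  fgaf$fafcfeggeeafce  e
   16  gaf$fafcfeggeeafcef  f
   17  geeafcefgaf$fafcfeg  g
   18  ggeeafcefgaf$fafcfe  e

fgefffegcfa$aacefge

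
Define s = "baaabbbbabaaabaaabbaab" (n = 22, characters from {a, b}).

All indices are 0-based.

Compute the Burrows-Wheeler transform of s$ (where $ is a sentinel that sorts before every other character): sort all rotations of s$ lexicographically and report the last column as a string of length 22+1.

rank  rotation                 last
    0  $baaabbbbabaaabaaabbaab  b
    1  aaabaaabbaab$baaabbbbab  b
    2  aaabbaab$baaabbbbabaaab  b
    3  aaabbbbabaaabaaabbaab$b  b
    4  aab$baaabbbbabaaabaaabb  b
    5  aabaaabbaab$baaabbbbaba  a
    6  aabbaab$baaabbbbabaaaba  a
    7  aabbbbabaaabaaabbaab$ba  a
    8  ab$baaabbbbabaaabaaabba  a
    9  abaaabaaabbaab$baaabbbb  b
   10  abaaabbaab$baaabbbbabaa  a
   11  abbaab$baaabbbbabaaabaa  a
   12  abbbbabaaabaaabbaab$baa  a
   13  b$baaabbbbabaaabaaabbaa  a
   14  baaabaaabbaab$baaabbbba  a
   15  baaabbaab$baaabbbbabaaa  a
   16  baaabbbbabaaabaaabbaab$  $
   17  baab$baaabbbbabaaabaaab  b
   18  babaaabaaabbaab$baaabbb  b
   19  bbaab$baaabbbbabaaabaaa  a
   20  bbabaaabaaabbaab$baaabb  b
   21  bbbabaaabaaabbaab$baaab  b
   22  bbbbabaaabaaabbaab$baaa  a

bbbbbaaaabaaaaaa$bbabba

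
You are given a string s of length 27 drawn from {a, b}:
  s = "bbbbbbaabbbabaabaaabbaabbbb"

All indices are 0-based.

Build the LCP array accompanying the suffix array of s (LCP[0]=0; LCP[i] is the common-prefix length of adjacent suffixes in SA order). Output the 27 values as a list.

[0, 2, 3, 4, 5, 1, 4, 2, 3, 4, 0, 1, 3, 4, 6, 2, 1, 2, 7, 3, 2, 3, 4, 3, 4, 4, 5]

rank | idx | suffix
   0 |  16 | aaabbaabbbb
   1 |  13 | aabaaabbaabbbb
   2 |  17 | aabbaabbbb
   3 |   6 | aabbbabaabaaabbaabbbb
   4 |  21 | aabbbb
   5 |  14 | abaaabbaabbbb
   6 |  11 | abaabaaabbaabbbb
   7 |  18 | abbaabbbb
   8 |   7 | abbbabaabaaabbaabbbb
   9 |  22 | abbbb
  10 |  26 | b
  11 |  15 | baaabbaabbbb
  12 |  12 | baabaaabbaabbbb
  13 |   5 | baabbbabaabaaabbaabbbb
  14 |  20 | baabbbb
  15 |  10 | babaabaaabbaabbbb
  16 |  25 | bb
  17 |   4 | bbaabbbabaabaaabbaabbbb
  18 |  19 | bbaabbbb
  19 |   9 | bbabaabaaabbaabbbb
  20 |  24 | bbb
  21 |   3 | bbbaabbbabaabaaabbaabbbb
  22 |   8 | bbbabaabaaabbaabbbb
  23 |  23 | bbbb
  24 |   2 | bbbbaabbbabaabaaabbaabbbb
  25 |   1 | bbbbbaabbbabaabaaabbaabbbb
  26 |   0 | bbbbbbaabbbabaabaaabbaabbbb

SA = [16, 13, 17, 6, 21, 14, 11, 18, 7, 22, 26, 15, 12, 5, 20, 10, 25, 4, 19, 9, 24, 3, 8, 23, 2, 1, 0]
i: (SA[i-1],SA[i]) lcp shared
  1: (16,13) 2 'aa'
  2: (13,17) 3 'aab'
  3: (17,6) 4 'aabb'
  4: (6,21) 5 'aabbb'
  5: (21,14) 1 'a'
  6: (14,11) 4 'abaa'
  7: (11,18) 2 'ab'
  8: (18,7) 3 'abb'
  9: (7,22) 4 'abbb'
  10: (22,26) 0 ''
  11: (26,15) 1 'b'
  12: (15,12) 3 'baa'
  13: (12,5) 4 'baab'
  14: (5,20) 6 'baabbb'
  15: (20,10) 2 'ba'
  16: (10,25) 1 'b'
  17: (25,4) 2 'bb'
  18: (4,19) 7 'bbaabbb'
  19: (19,9) 3 'bba'
  20: (9,24) 2 'bb'
  21: (24,3) 3 'bbb'
  22: (3,8) 4 'bbba'
  23: (8,23) 3 'bbb'
  24: (23,2) 4 'bbbb'
  25: (2,1) 4 'bbbb'
  26: (1,0) 5 'bbbbb'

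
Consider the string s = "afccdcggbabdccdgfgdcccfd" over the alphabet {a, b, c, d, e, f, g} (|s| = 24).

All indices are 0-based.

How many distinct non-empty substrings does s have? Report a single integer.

rank | idx | suffix
   0 |   9 | abdccdgfgdcccfd
   1 |   0 | afccdcggbabdccdgfgdcccfd
   2 |   8 | babdccdgfgdcccfd
   3 |  10 | bdccdgfgdcccfd
   4 |  19 | cccfd
   5 |   2 | ccdcggbabdccdgfgdcccfd
   6 |  12 | ccdgfgdcccfd
   7 |  20 | ccfd
   8 |   3 | cdcggbabdccdgfgdcccfd
   9 |  13 | cdgfgdcccfd
  10 |  21 | cfd
  11 |   5 | cggbabdccdgfgdcccfd
  12 |  23 | d
  13 |  18 | dcccfd
  14 |  11 | dccdgfgdcccfd
  15 |   4 | dcggbabdccdgfgdcccfd
  16 |  14 | dgfgdcccfd
  17 |   1 | fccdcggbabdccdgfgdcccfd
  18 |  22 | fd
  19 |  16 | fgdcccfd
  20 |   7 | gbabdccdgfgdcccfd
  21 |  17 | gdcccfd
  22 |  15 | gfgdcccfd
  23 |   6 | ggbabdccdgfgdcccfd

SA = [9, 0, 8, 10, 19, 2, 12, 20, 3, 13, 21, 5, 23, 18, 11, 4, 14, 1, 22, 16, 7, 17, 15, 6]
i: (SA[i-1],SA[i]) lcp shared
  1: (9,0) 1 'a'
  2: (0,8) 0 ''
  3: (8,10) 1 'b'
  4: (10,19) 0 ''
  5: (19,2) 2 'cc'
  6: (2,12) 3 'ccd'
  7: (12,20) 2 'cc'
  8: (20,3) 1 'c'
  9: (3,13) 2 'cd'
  10: (13,21) 1 'c'
  11: (21,5) 1 'c'
  12: (5,23) 0 ''
  13: (23,18) 1 'd'
  14: (18,11) 3 'dcc'
  15: (11,4) 2 'dc'
  16: (4,14) 1 'd'
  17: (14,1) 0 ''
  18: (1,22) 1 'f'
  19: (22,16) 1 'f'
  20: (16,7) 0 ''
  21: (7,17) 1 'g'
  22: (17,15) 1 'g'
  23: (15,6) 1 'g'

n(n+1)/2 = 24·25/2 = 300
Σ LCP = 0 + 1 + 0 + 1 + 0 + 2 + 3 + 2 + 1 + 2 + 1 + 1 + 0 + 1 + 3 + 2 + 1 + 0 + 1 + 1 + 0 + 1 + 1 + 1 = 26
distinct = 300 − 26 = 274

274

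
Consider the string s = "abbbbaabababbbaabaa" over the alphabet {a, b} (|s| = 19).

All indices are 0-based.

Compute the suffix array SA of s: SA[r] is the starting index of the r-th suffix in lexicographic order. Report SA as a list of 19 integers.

rank→(start, suffix):
  0 → (18, 'a')
  1 → (17, 'aa')
  2 → (14, 'aabaa')
  3 → (5, 'aabababbbaabaa')
  4 → (15, 'abaa')
  5 → (6, 'abababbbaabaa')
  6 → (8, 'ababbbaabaa')
  7 → (10, 'abbbaabaa')
  8 → (0, 'abbbbaabababbbaabaa')
  9 → (16, 'baa')
  10 → (13, 'baabaa')
  11 → (4, 'baabababbbaabaa')
  12 → (7, 'bababbbaabaa')
  13 → (9, 'babbbaabaa')
  14 → (12, 'bbaabaa')
  15 → (3, 'bbaabababbbaabaa')
  16 → (11, 'bbbaabaa')
  17 → (2, 'bbbaabababbbaabaa')
  18 → (1, 'bbbbaabababbbaabaa')

[18, 17, 14, 5, 15, 6, 8, 10, 0, 16, 13, 4, 7, 9, 12, 3, 11, 2, 1]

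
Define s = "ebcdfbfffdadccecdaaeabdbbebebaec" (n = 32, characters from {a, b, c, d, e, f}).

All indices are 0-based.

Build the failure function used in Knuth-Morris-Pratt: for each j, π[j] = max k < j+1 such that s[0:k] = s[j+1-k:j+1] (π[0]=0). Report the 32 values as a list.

π[0] = 0
j=1 s[j]='b': π[1]=0 (border '')
j=2 s[j]='c': π[2]=0 (border '')
j=3 s[j]='d': π[3]=0 (border '')
j=4 s[j]='f': π[4]=0 (border '')
j=5 s[j]='b': π[5]=0 (border '')
j=6 s[j]='f': π[6]=0 (border '')
j=7 s[j]='f': π[7]=0 (border '')
j=8 s[j]='f': π[8]=0 (border '')
j=9 s[j]='d': π[9]=0 (border '')
j=10 s[j]='a': π[10]=0 (border '')
j=11 s[j]='d': π[11]=0 (border '')
j=12 s[j]='c': π[12]=0 (border '')
j=13 s[j]='c': π[13]=0 (border '')
j=14 s[j]='e': π[14]=1 (border 'e')
j=15 s[j]='c': k: 1→0; π[15]=0 (border '')
j=16 s[j]='d': π[16]=0 (border '')
j=17 s[j]='a': π[17]=0 (border '')
j=18 s[j]='a': π[18]=0 (border '')
j=19 s[j]='e': π[19]=1 (border 'e')
j=20 s[j]='a': k: 1→0; π[20]=0 (border '')
j=21 s[j]='b': π[21]=0 (border '')
j=22 s[j]='d': π[22]=0 (border '')
j=23 s[j]='b': π[23]=0 (border '')
j=24 s[j]='b': π[24]=0 (border '')
j=25 s[j]='e': π[25]=1 (border 'e')
j=26 s[j]='b': π[26]=2 (border 'eb')
j=27 s[j]='e': k: 2→0; π[27]=1 (border 'e')
j=28 s[j]='b': π[28]=2 (border 'eb')
j=29 s[j]='a': k: 2→0; π[29]=0 (border '')
j=30 s[j]='e': π[30]=1 (border 'e')
j=31 s[j]='c': k: 1→0; π[31]=0 (border '')

[0, 0, 0, 0, 0, 0, 0, 0, 0, 0, 0, 0, 0, 0, 1, 0, 0, 0, 0, 1, 0, 0, 0, 0, 0, 1, 2, 1, 2, 0, 1, 0]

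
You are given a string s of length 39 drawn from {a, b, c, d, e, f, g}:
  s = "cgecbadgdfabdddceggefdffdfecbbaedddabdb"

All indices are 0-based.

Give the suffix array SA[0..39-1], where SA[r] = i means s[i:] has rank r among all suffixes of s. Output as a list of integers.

[35, 10, 5, 30, 38, 4, 29, 28, 36, 11, 3, 27, 15, 0, 34, 37, 14, 33, 13, 32, 12, 8, 24, 21, 6, 2, 26, 31, 19, 16, 9, 23, 20, 25, 22, 7, 1, 18, 17]

sorted suffixes:
  #0 SA[0]=35  'abdb'
  #1 SA[1]=10  'abdddceggefdffdfecbbaedddabdb'
  #2 SA[2]=5  'adgdfabdddceggefdffdfecbbaedddabdb'
  #3 SA[3]=30  'aedddabdb'
  #4 SA[4]=38  'b'
  #5 SA[5]=4  'badgdfabdddceggefdffdfecbbaedddabdb'
  #6 SA[6]=29  'baedddabdb'
  #7 SA[7]=28  'bbaedddabdb'
  #8 SA[8]=36  'bdb'
  #9 SA[9]=11  'bdddceggefdffdfecbbaedddabdb'
  #10 SA[10]=3  'cbadgdfabdddceggefdffdfecbbaedddabdb'
  #11 SA[11]=27  'cbbaedddabdb'
  #12 SA[12]=15  'ceggefdffdfecbbaedddabdb'
  #13 SA[13]=0  'cgecbadgdfabdddceggefdffdfecbbaedddabdb'
  #14 SA[14]=34  'dabdb'
  #15 SA[15]=37  'db'
  #16 SA[16]=14  'dceggefdffdfecbbaedddabdb'
  #17 SA[17]=33  'ddabdb'
  #18 SA[18]=13  'ddceggefdffdfecbbaedddabdb'
  #19 SA[19]=32  'dddabdb'
  #20 SA[20]=12  'dddceggefdffdfecbbaedddabdb'
  #21 SA[21]=8  'dfabdddceggefdffdfecbbaedddabdb'
  #22 SA[22]=24  'dfecbbaedddabdb'
  #23 SA[23]=21  'dffdfecbbaedddabdb'
  #24 SA[24]=6  'dgdfabdddceggefdffdfecbbaedddabdb'
  #25 SA[25]=2  'ecbadgdfabdddceggefdffdfecbbaedddabdb'
  #26 SA[26]=26  'ecbbaedddabdb'
  #27 SA[27]=31  'edddabdb'
  #28 SA[28]=19  'efdffdfecbbaedddabdb'
  #29 SA[29]=16  'eggefdffdfecbbaedddabdb'
  #30 SA[30]=9  'fabdddceggefdffdfecbbaedddabdb'
  #31 SA[31]=23  'fdfecbbaedddabdb'
  #32 SA[32]=20  'fdffdfecbbaedddabdb'
  #33 SA[33]=25  'fecbbaedddabdb'
  #34 SA[34]=22  'ffdfecbbaedddabdb'
  #35 SA[35]=7  'gdfabdddceggefdffdfecbbaedddabdb'
  #36 SA[36]=1  'gecbadgdfabdddceggefdffdfecbbaedddabdb'
  #37 SA[37]=18  'gefdffdfecbbaedddabdb'
  #38 SA[38]=17  'ggefdffdfecbbaedddabdb'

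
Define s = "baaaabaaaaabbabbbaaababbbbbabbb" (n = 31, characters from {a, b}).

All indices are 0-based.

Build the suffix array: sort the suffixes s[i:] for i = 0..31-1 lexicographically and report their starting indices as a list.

[6, 1, 7, 2, 17, 8, 3, 18, 9, 4, 19, 10, 27, 13, 21, 30, 5, 0, 16, 26, 12, 20, 29, 15, 25, 11, 28, 14, 24, 23, 22]

sorted suffixes:
  #0 SA[0]=6  'aaaaabbabbbaaababbbbbabbb'
  #1 SA[1]=1  'aaaabaaaaabbabbbaaababbbbbabbb'
  #2 SA[2]=7  'aaaabbabbbaaababbbbbabbb'
  #3 SA[3]=2  'aaabaaaaabbabbbaaababbbbbabbb'
  #4 SA[4]=17  'aaababbbbbabbb'
  #5 SA[5]=8  'aaabbabbbaaababbbbbabbb'
  #6 SA[6]=3  'aabaaaaabbabbbaaababbbbbabbb'
  #7 SA[7]=18  'aababbbbbabbb'
  #8 SA[8]=9  'aabbabbbaaababbbbbabbb'
  #9 SA[9]=4  'abaaaaabbabbbaaababbbbbabbb'
  #10 SA[10]=19  'ababbbbbabbb'
  #11 SA[11]=10  'abbabbbaaababbbbbabbb'
  #12 SA[12]=27  'abbb'
  #13 SA[13]=13  'abbbaaababbbbbabbb'
  #14 SA[14]=21  'abbbbbabbb'
  #15 SA[15]=30  'b'
  #16 SA[16]=5  'baaaaabbabbbaaababbbbbabbb'
  #17 SA[17]=0  'baaaabaaaaabbabbbaaababbbbbabbb'
  #18 SA[18]=16  'baaababbbbbabbb'
  #19 SA[19]=26  'babbb'
  #20 SA[20]=12  'babbbaaababbbbbabbb'
  #21 SA[21]=20  'babbbbbabbb'
  #22 SA[22]=29  'bb'
  #23 SA[23]=15  'bbaaababbbbbabbb'
  #24 SA[24]=25  'bbabbb'
  #25 SA[25]=11  'bbabbbaaababbbbbabbb'
  #26 SA[26]=28  'bbb'
  #27 SA[27]=14  'bbbaaababbbbbabbb'
  #28 SA[28]=24  'bbbabbb'
  #29 SA[29]=23  'bbbbabbb'
  #30 SA[30]=22  'bbbbbabbb'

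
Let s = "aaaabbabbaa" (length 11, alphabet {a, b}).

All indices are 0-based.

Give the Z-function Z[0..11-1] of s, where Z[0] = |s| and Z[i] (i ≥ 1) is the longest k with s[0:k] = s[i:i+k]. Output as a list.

[11, 3, 2, 1, 0, 0, 1, 0, 0, 2, 1]

Z[0]=11
i=1: outside box; Z[1]=3 extend→box=[1,4)
i=2: min(r-i=2, Z[1]=3)=2; Z[2]=2
i=3: min(r-i=1, Z[2]=2)=1; Z[3]=1
i=4: outside box; Z[4]=0
i=5: outside box; Z[5]=0
i=6: outside box; Z[6]=1 extend→box=[6,7)
i=7: outside box; Z[7]=0
i=8: outside box; Z[8]=0
i=9: outside box; Z[9]=2 extend→box=[9,11)
i=10: min(r-i=1, Z[1]=3)=1; Z[10]=1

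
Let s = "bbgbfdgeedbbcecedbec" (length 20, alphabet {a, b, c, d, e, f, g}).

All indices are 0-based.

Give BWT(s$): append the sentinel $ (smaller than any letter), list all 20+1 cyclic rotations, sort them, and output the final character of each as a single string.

rank  rotation               last
    0  $bbgbfdgeedbbcecedbec  c
    1  bbcecedbec$bbgbfdgeed  d
    2  bbgbfdgeedbbcecedbec$  $
    3  bcecedbec$bbgbfdgeedb  b
    4  bec$bbgbfdgeedbbceced  d
    5  bfdgeedbbcecedbec$bbg  g
    6  bgbfdgeedbbcecedbec$b  b
    7  c$bbgbfdgeedbbcecedbe  e
    8  cecedbec$bbgbfdgeedbb  b
    9  cedbec$bbgbfdgeedbbce  e
   10  dbbcecedbec$bbgbfdgee  e
   11  dbec$bbgbfdgeedbbcece  e
   12  dgeedbbcecedbec$bbgbf  f
   13  ec$bbgbfdgeedbbcecedb  b
   14  ecedbec$bbgbfdgeedbbc  c
   15  edbbcecedbec$bbgbfdge  e
   16  edbec$bbgbfdgeedbbcec  c
   17  eedbbcecedbec$bbgbfdg  g
   18  fdgeedbbcecedbec$bbgb  b
   19  gbfdgeedbbcecedbec$bb  b
   20  geedbbcecedbec$bbgbfd  d

cd$bdgbebeeefbcecgbbd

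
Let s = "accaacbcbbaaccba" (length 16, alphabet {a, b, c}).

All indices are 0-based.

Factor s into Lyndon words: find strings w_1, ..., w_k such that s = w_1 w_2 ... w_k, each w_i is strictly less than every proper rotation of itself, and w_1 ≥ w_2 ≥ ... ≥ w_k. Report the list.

emit factor 1: 'acc' (i=0, period=3)
emit factor 2: 'aacbcbbaaccb' (i=3, period=12)
emit factor 3: 'a' (i=15, period=1)

["acc", "aacbcbbaaccb", "a"]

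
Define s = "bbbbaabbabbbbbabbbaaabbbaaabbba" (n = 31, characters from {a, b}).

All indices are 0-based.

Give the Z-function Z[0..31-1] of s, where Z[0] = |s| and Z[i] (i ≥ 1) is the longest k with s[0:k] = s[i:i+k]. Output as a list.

Z[0]=31
i=1: outside box; Z[1]=3 extend→box=[1,4)
i=2: min(r-i=2, Z[1]=3)=2; Z[2]=2
i=3: min(r-i=1, Z[2]=2)=1; Z[3]=1
i=4: outside box; Z[4]=0
i=5: outside box; Z[5]=0
i=6: outside box; Z[6]=2 extend→box=[6,8)
i=7: min(r-i=1, Z[1]=3)=1; Z[7]=1
i=8: outside box; Z[8]=0
i=9: outside box; Z[9]=4 extend→box=[9,13)
i=10: min(r-i=3, Z[1]=3)=3; Z[10]=5 extend→box=[10,15)
i=11: min(r-i=4, Z[1]=3)=3; Z[11]=3
i=12: min(r-i=3, Z[2]=2)=2; Z[12]=2
i=13: min(r-i=2, Z[3]=1)=1; Z[13]=1
i=14: min(r-i=1, Z[4]=0)=0; Z[14]=0
i=15: outside box; Z[15]=3 extend→box=[15,18)
i=16: min(r-i=2, Z[1]=3)=2; Z[16]=2
i=17: min(r-i=1, Z[2]=2)=1; Z[17]=1
i=18: outside box; Z[18]=0
i=19: outside box; Z[19]=0
i=20: outside box; Z[20]=0
i=21: outside box; Z[21]=3 extend→box=[21,24)
i=22: min(r-i=2, Z[1]=3)=2; Z[22]=2
i=23: min(r-i=1, Z[2]=2)=1; Z[23]=1
i=24: outside box; Z[24]=0
i=25: outside box; Z[25]=0
i=26: outside box; Z[26]=0
i=27: outside box; Z[27]=3 extend→box=[27,30)
i=28: min(r-i=2, Z[1]=3)=2; Z[28]=2
i=29: min(r-i=1, Z[2]=2)=1; Z[29]=1
i=30: outside box; Z[30]=0

[31, 3, 2, 1, 0, 0, 2, 1, 0, 4, 5, 3, 2, 1, 0, 3, 2, 1, 0, 0, 0, 3, 2, 1, 0, 0, 0, 3, 2, 1, 0]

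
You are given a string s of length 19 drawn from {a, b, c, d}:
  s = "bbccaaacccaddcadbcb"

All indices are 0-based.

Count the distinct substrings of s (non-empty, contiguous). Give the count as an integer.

rank→(start, suffix):
  0 → (4, 'aaacccaddcadbcb')
  1 → (5, 'aacccaddcadbcb')
  2 → (6, 'acccaddcadbcb')
  3 → (14, 'adbcb')
  4 → (10, 'addcadbcb')
  5 → (18, 'b')
  6 → (0, 'bbccaaacccaddcadbcb')
  7 → (16, 'bcb')
  8 → (1, 'bccaaacccaddcadbcb')
  9 → (3, 'caaacccaddcadbcb')
  10 → (13, 'cadbcb')
  11 → (9, 'caddcadbcb')
  12 → (17, 'cb')
  13 → (2, 'ccaaacccaddcadbcb')
  14 → (8, 'ccaddcadbcb')
  15 → (7, 'cccaddcadbcb')
  16 → (15, 'dbcb')
  17 → (12, 'dcadbcb')
  18 → (11, 'ddcadbcb')

SA = [4, 5, 6, 14, 10, 18, 0, 16, 1, 3, 13, 9, 17, 2, 8, 7, 15, 12, 11]
i: (SA[i-1],SA[i]) lcp shared
  1: (4,5) 2 'aa'
  2: (5,6) 1 'a'
  3: (6,14) 1 'a'
  4: (14,10) 2 'ad'
  5: (10,18) 0 ''
  6: (18,0) 1 'b'
  7: (0,16) 1 'b'
  8: (16,1) 2 'bc'
  9: (1,3) 0 ''
  10: (3,13) 2 'ca'
  11: (13,9) 3 'cad'
  12: (9,17) 1 'c'
  13: (17,2) 1 'c'
  14: (2,8) 3 'cca'
  15: (8,7) 2 'cc'
  16: (7,15) 0 ''
  17: (15,12) 1 'd'
  18: (12,11) 1 'd'

n(n+1)/2 = 19·20/2 = 190
Σ LCP = 0 + 2 + 1 + 1 + 2 + 0 + 1 + 1 + 2 + 0 + 2 + 3 + 1 + 1 + 3 + 2 + 0 + 1 + 1 = 24
distinct = 190 − 24 = 166

166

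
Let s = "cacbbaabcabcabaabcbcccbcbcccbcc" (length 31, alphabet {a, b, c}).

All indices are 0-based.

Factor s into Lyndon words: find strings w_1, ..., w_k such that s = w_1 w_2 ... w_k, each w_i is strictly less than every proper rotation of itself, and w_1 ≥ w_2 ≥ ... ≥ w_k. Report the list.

emit factor 1: 'c' (i=0, period=1)
emit factor 2: 'acbb' (i=1, period=4)
emit factor 3: 'aabcabcabaabcbcccbcbcccbcc' (i=5, period=26)

["c", "acbb", "aabcabcabaabcbcccbcbcccbcc"]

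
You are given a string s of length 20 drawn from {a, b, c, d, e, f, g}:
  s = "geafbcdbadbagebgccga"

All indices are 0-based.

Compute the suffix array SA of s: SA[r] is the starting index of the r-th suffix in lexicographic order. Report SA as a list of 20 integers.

rank | idx | suffix
   0 |  19 | a
   1 |   8 | adbagebgccga
   2 |   2 | afbcdbadbagebgccga
   3 |  11 | agebgccga
   4 |   7 | badbagebgccga
   5 |  10 | bagebgccga
   6 |   4 | bcdbadbagebgccga
   7 |  14 | bgccga
   8 |  16 | ccga
   9 |   5 | cdbadbagebgccga
  10 |  17 | cga
  11 |   6 | dbadbagebgccga
  12 |   9 | dbagebgccga
  13 |   1 | eafbcdbadbagebgccga
  14 |  13 | ebgccga
  15 |   3 | fbcdbadbagebgccga
  16 |  18 | ga
  17 |  15 | gccga
  18 |   0 | geafbcdbadbagebgccga
  19 |  12 | gebgccga

[19, 8, 2, 11, 7, 10, 4, 14, 16, 5, 17, 6, 9, 1, 13, 3, 18, 15, 0, 12]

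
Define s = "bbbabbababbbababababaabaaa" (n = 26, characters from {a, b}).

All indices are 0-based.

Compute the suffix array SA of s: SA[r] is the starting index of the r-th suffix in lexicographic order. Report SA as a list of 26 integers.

rank | idx | suffix
   0 |  25 | a
   1 |  24 | aa
   2 |  23 | aaa
   3 |  20 | aabaaa
   4 |  21 | abaaa
   5 |  18 | abaabaaa
   6 |  16 | ababaabaaa
   7 |  14 | abababaabaaa
   8 |  12 | ababababaabaaa
   9 |   6 | ababbbababababaabaaa
  10 |   3 | abbababbbababababaabaaa
  11 |   8 | abbbababababaabaaa
  12 |  22 | baaa
  13 |  19 | baabaaa
  14 |  17 | babaabaaa
  15 |  15 | bababaabaaa
  16 |  13 | babababaabaaa
  17 |  11 | bababababaabaaa
  18 |   5 | bababbbababababaabaaa
  19 |   2 | babbababbbababababaabaaa
  20 |   7 | babbbababababaabaaa
  21 |  10 | bbababababaabaaa
  22 |   4 | bbababbbababababaabaaa
  23 |   1 | bbabbababbbababababaabaaa
  24 |   9 | bbbababababaabaaa
  25 |   0 | bbbabbababbbababababaabaaa

[25, 24, 23, 20, 21, 18, 16, 14, 12, 6, 3, 8, 22, 19, 17, 15, 13, 11, 5, 2, 7, 10, 4, 1, 9, 0]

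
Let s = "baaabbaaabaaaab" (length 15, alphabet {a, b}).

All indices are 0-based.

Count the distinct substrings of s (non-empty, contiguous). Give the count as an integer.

85

rank | idx | suffix
   0 |  10 | aaaab
   1 |  11 | aaab
   2 |   6 | aaabaaaab
   3 |   1 | aaabbaaabaaaab
   4 |  12 | aab
   5 |   7 | aabaaaab
   6 |   2 | aabbaaabaaaab
   7 |  13 | ab
   8 |   8 | abaaaab
   9 |   3 | abbaaabaaaab
  10 |  14 | b
  11 |   9 | baaaab
  12 |   5 | baaabaaaab
  13 |   0 | baaabbaaabaaaab
  14 |   4 | bbaaabaaaab

SA = [10, 11, 6, 1, 12, 7, 2, 13, 8, 3, 14, 9, 5, 0, 4]
rank  pair      lcp
   1  s[10:],s[11:]  3  'aaa'
   2  s[11:],s[6:]  4  'aaab'
   3  s[6:],s[1:]  4  'aaab'
   4  s[1:],s[12:]  2  'aa'
   5  s[12:],s[7:]  3  'aab'
   6  s[7:],s[2:]  3  'aab'
   7  s[2:],s[13:]  1  'a'
   8  s[13:],s[8:]  2  'ab'
   9  s[8:],s[3:]  2  'ab'
  10  s[3:],s[14:]  0  ''
  11  s[14:],s[9:]  1  'b'
  12  s[9:],s[5:]  4  'baaa'
  13  s[5:],s[0:]  5  'baaab'
  14  s[0:],s[4:]  1  'b'

n(n+1)/2 = 15·16/2 = 120
Σ LCP = 0 + 3 + 4 + 4 + 2 + 3 + 3 + 1 + 2 + 2 + 0 + 1 + 4 + 5 + 1 = 35
distinct = 120 − 35 = 85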